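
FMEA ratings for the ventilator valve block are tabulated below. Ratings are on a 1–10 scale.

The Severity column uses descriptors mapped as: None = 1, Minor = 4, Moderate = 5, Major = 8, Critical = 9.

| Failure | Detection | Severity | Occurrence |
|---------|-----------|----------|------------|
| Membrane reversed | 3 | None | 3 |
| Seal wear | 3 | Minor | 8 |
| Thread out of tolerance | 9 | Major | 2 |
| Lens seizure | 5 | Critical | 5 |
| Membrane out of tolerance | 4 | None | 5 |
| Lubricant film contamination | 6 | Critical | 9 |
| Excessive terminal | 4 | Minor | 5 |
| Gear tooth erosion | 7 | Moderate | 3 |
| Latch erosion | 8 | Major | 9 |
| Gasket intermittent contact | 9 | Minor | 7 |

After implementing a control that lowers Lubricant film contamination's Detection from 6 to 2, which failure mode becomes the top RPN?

Latch erosion

RPN = Severity × Occurrence × Detection:
  Membrane reversed: 1 × 3 × 3 = 9
  Seal wear: 4 × 8 × 3 = 96
  Thread out of tolerance: 8 × 2 × 9 = 144
  Lens seizure: 9 × 5 × 5 = 225
  Membrane out of tolerance: 1 × 5 × 4 = 20
  Lubricant film contamination: 9 × 9 × 6 = 486
  Excessive terminal: 4 × 5 × 4 = 80
  Gear tooth erosion: 5 × 3 × 7 = 105
  Latch erosion: 8 × 9 × 8 = 576
  Gasket intermittent contact: 4 × 7 × 9 = 252
After action: Lubricant film contamination → 9 × 9 × 2 = 162.
Revised RPNs: Latch erosion=576, Gasket intermittent contact=252, Lens seizure=225, Lubricant film contamination=162, Thread out of tolerance=144, Gear tooth erosion=105, Seal wear=96, Excessive terminal=80, Membrane out of tolerance=20, Membrane reversed=9.
Highest is now Latch erosion (576).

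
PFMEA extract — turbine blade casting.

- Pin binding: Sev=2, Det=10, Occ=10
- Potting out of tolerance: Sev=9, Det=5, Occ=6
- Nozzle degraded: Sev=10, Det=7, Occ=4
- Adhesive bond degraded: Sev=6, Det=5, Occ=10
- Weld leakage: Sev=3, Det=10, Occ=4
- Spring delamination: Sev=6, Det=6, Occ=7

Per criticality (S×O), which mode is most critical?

Criticality = Severity × Occurrence:
  Pin binding: 2 × 10 = 20
  Potting out of tolerance: 9 × 6 = 54
  Nozzle degraded: 10 × 4 = 40
  Adhesive bond degraded: 6 × 10 = 60
  Weld leakage: 3 × 4 = 12
  Spring delamination: 6 × 7 = 42
Highest criticality is 60 → Adhesive bond degraded.

Adhesive bond degraded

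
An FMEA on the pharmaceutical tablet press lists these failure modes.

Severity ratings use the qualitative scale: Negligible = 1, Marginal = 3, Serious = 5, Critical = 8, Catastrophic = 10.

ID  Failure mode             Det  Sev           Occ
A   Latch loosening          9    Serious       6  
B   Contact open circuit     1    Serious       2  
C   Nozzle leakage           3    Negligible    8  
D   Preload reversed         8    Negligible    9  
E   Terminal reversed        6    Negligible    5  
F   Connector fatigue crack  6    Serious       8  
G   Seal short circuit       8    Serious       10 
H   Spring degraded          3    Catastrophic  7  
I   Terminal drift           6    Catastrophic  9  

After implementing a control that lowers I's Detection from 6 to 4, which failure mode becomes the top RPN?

RPN = Severity × Occurrence × Detection:
  A: 5 × 6 × 9 = 270
  B: 5 × 2 × 1 = 10
  C: 1 × 8 × 3 = 24
  D: 1 × 9 × 8 = 72
  E: 1 × 5 × 6 = 30
  F: 5 × 8 × 6 = 240
  G: 5 × 10 × 8 = 400
  H: 10 × 7 × 3 = 210
  I: 10 × 9 × 6 = 540
After action: I → 10 × 9 × 4 = 360.
Revised RPNs: G=400, I=360, A=270, F=240, H=210, D=72, E=30, C=24, B=10.
Highest is now G (400).

G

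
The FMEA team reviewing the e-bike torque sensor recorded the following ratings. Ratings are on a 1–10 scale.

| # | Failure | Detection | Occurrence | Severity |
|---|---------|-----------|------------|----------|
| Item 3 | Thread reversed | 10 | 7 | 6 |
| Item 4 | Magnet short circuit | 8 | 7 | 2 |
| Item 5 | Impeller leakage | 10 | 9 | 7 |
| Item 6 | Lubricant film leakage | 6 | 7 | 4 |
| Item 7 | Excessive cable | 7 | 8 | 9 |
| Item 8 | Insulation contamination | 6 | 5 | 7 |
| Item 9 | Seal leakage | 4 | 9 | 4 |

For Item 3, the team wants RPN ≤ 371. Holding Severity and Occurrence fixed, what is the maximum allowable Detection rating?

8

Item 3: S=6, O=7, D=10 → current RPN = 420.
Fixed product = 42. Need 42 × D ≤ 371, so D ≤ 371/42 = 8.83.
Maximum integer Detection rating = 8 (gives RPN 336; D=9 would give 378 > 371).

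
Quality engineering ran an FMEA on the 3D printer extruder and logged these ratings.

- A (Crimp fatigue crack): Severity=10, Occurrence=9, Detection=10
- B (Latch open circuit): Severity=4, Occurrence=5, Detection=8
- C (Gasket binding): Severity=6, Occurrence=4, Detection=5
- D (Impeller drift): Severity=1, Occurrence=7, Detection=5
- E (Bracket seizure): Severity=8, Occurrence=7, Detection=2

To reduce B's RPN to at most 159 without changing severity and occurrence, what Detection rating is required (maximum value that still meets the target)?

B: S=4, O=5, D=8 → current RPN = 160.
Fixed product = 20. Need 20 × D ≤ 159, so D ≤ 159/20 = 7.95.
Maximum integer Detection rating = 7 (gives RPN 140; D=8 would give 160 > 159).

7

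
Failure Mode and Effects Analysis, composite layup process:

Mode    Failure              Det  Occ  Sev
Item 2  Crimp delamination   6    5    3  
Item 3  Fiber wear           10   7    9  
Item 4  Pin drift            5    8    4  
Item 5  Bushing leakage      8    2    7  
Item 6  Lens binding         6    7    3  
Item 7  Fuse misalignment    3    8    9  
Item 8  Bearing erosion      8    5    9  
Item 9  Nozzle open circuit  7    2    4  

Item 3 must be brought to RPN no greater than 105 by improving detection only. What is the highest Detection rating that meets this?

Item 3: S=9, O=7, D=10 → current RPN = 630.
Fixed product = 63. Need 63 × D ≤ 105, so D ≤ 105/63 = 1.67.
Maximum integer Detection rating = 1 (gives RPN 63; D=2 would give 126 > 105).

1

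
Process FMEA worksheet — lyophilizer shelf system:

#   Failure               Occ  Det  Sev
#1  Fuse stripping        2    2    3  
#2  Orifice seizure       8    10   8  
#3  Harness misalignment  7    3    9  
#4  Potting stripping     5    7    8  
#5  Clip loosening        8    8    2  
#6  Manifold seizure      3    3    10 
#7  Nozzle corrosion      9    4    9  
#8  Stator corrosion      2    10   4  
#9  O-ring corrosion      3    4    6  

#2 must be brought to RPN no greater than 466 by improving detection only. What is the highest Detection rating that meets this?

#2: S=8, O=8, D=10 → current RPN = 640.
Fixed product = 64. Need 64 × D ≤ 466, so D ≤ 466/64 = 7.28.
Maximum integer Detection rating = 7 (gives RPN 448; D=8 would give 512 > 466).

7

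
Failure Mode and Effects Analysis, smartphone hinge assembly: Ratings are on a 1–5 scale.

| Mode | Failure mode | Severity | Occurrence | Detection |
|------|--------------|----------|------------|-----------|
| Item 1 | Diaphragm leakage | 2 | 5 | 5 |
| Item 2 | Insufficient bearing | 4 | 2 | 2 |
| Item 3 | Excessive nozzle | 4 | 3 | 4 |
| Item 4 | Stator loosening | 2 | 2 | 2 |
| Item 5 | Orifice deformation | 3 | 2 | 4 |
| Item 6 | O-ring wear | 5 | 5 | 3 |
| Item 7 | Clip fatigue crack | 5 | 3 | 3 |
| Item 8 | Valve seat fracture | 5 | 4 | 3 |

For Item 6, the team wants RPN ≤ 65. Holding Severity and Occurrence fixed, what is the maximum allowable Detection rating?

Item 6: S=5, O=5, D=3 → current RPN = 75.
Fixed product = 25. Need 25 × D ≤ 65, so D ≤ 65/25 = 2.60.
Maximum integer Detection rating = 2 (gives RPN 50; D=3 would give 75 > 65).

2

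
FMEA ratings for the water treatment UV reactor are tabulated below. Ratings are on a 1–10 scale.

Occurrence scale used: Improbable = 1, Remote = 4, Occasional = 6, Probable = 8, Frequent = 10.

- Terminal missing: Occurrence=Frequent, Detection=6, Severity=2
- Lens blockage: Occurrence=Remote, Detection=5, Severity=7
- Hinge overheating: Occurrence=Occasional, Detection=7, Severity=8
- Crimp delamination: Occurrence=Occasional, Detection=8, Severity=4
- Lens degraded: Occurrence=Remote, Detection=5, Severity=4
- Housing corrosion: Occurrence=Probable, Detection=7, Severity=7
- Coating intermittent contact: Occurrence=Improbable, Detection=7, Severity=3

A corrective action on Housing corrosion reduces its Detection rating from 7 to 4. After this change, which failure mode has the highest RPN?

RPN = Severity × Occurrence × Detection:
  Terminal missing: 2 × 10 × 6 = 120
  Lens blockage: 7 × 4 × 5 = 140
  Hinge overheating: 8 × 6 × 7 = 336
  Crimp delamination: 4 × 6 × 8 = 192
  Lens degraded: 4 × 4 × 5 = 80
  Housing corrosion: 7 × 8 × 7 = 392
  Coating intermittent contact: 3 × 1 × 7 = 21
After action: Housing corrosion → 7 × 8 × 4 = 224.
Revised RPNs: Hinge overheating=336, Housing corrosion=224, Crimp delamination=192, Lens blockage=140, Terminal missing=120, Lens degraded=80, Coating intermittent contact=21.
Highest is now Hinge overheating (336).

Hinge overheating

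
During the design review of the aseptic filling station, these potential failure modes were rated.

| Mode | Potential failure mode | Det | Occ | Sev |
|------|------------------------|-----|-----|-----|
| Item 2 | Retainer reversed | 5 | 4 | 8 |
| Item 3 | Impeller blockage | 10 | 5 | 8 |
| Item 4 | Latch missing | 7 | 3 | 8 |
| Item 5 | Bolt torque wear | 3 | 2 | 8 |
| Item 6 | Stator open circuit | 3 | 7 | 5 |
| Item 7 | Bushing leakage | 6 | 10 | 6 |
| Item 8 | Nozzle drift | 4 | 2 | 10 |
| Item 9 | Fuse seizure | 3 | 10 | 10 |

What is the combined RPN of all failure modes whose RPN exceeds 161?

RPN = Severity × Occurrence × Detection:
  Item 2: 8 × 4 × 5 = 160
  Item 3: 8 × 5 × 10 = 400
  Item 4: 8 × 3 × 7 = 168
  Item 5: 8 × 2 × 3 = 48
  Item 6: 5 × 7 × 3 = 105
  Item 7: 6 × 10 × 6 = 360
  Item 8: 10 × 2 × 4 = 80
  Item 9: 10 × 10 × 3 = 300
RPN > 161: Item 3 (400), Item 4 (168), Item 7 (360), Item 9 (300).
Sum: 400 + 168 + 360 + 300 = 1228.

1228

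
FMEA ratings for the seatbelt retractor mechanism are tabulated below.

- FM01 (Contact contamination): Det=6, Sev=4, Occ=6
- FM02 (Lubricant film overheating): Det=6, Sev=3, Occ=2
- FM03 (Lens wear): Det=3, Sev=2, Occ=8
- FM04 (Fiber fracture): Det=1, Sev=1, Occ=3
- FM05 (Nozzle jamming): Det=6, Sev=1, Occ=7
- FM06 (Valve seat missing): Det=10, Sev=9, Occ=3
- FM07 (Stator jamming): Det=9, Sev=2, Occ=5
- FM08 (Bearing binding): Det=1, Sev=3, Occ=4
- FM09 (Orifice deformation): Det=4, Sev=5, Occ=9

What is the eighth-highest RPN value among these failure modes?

12

RPN = Severity × Occurrence × Detection:
  FM01: 4 × 6 × 6 = 144
  FM02: 3 × 2 × 6 = 36
  FM03: 2 × 8 × 3 = 48
  FM04: 1 × 3 × 1 = 3
  FM05: 1 × 7 × 6 = 42
  FM06: 9 × 3 × 10 = 270
  FM07: 2 × 5 × 9 = 90
  FM08: 3 × 4 × 1 = 12
  FM09: 5 × 9 × 4 = 180
Sorted descending: 270, 180, 144, 90, 48, 42, 36, 12, 3.
The eighth-highest RPN is 12 (FM08).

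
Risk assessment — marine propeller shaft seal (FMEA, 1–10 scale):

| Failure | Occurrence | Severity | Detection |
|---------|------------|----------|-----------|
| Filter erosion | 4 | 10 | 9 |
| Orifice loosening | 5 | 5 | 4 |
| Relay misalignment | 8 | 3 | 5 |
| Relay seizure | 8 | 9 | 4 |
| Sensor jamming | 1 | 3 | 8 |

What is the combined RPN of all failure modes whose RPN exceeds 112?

768

RPN = Severity × Occurrence × Detection:
  Filter erosion: 10 × 4 × 9 = 360
  Orifice loosening: 5 × 5 × 4 = 100
  Relay misalignment: 3 × 8 × 5 = 120
  Relay seizure: 9 × 8 × 4 = 288
  Sensor jamming: 3 × 1 × 8 = 24
RPN > 112: Filter erosion (360), Relay misalignment (120), Relay seizure (288).
Sum: 360 + 120 + 288 = 768.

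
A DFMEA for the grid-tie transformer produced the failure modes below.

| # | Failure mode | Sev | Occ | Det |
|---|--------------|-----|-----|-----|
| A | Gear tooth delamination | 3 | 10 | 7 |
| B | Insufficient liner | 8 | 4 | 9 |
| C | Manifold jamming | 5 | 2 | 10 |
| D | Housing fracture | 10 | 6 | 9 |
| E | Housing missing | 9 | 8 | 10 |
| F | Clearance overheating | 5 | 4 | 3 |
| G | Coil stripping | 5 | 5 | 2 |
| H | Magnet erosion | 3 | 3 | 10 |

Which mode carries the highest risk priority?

RPN = Severity × Occurrence × Detection:
  A: 3 × 10 × 7 = 210
  B: 8 × 4 × 9 = 288
  C: 5 × 2 × 10 = 100
  D: 10 × 6 × 9 = 540
  E: 9 × 8 × 10 = 720
  F: 5 × 4 × 3 = 60
  G: 5 × 5 × 2 = 50
  H: 3 × 3 × 10 = 90
Highest RPN is 720 → E.

E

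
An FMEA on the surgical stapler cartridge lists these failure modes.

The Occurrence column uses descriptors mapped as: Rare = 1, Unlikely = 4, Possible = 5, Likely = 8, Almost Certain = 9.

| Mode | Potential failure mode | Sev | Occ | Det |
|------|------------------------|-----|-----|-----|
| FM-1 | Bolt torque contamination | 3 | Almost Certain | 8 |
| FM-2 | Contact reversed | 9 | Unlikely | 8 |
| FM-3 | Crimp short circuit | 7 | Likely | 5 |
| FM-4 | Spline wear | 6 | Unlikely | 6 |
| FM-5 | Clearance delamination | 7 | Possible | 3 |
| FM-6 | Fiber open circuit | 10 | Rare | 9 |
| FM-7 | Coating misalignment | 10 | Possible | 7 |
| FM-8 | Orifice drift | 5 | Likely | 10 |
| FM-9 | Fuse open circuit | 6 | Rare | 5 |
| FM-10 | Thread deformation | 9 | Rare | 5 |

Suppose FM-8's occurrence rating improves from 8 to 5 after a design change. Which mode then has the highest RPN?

RPN = Severity × Occurrence × Detection:
  FM-1: 3 × 9 × 8 = 216
  FM-2: 9 × 4 × 8 = 288
  FM-3: 7 × 8 × 5 = 280
  FM-4: 6 × 4 × 6 = 144
  FM-5: 7 × 5 × 3 = 105
  FM-6: 10 × 1 × 9 = 90
  FM-7: 10 × 5 × 7 = 350
  FM-8: 5 × 8 × 10 = 400
  FM-9: 6 × 1 × 5 = 30
  FM-10: 9 × 1 × 5 = 45
After action: FM-8 → 5 × 5 × 10 = 250.
Revised RPNs: FM-7=350, FM-2=288, FM-3=280, FM-8=250, FM-1=216, FM-4=144, FM-5=105, FM-6=90, FM-10=45, FM-9=30.
Highest is now FM-7 (350).

FM-7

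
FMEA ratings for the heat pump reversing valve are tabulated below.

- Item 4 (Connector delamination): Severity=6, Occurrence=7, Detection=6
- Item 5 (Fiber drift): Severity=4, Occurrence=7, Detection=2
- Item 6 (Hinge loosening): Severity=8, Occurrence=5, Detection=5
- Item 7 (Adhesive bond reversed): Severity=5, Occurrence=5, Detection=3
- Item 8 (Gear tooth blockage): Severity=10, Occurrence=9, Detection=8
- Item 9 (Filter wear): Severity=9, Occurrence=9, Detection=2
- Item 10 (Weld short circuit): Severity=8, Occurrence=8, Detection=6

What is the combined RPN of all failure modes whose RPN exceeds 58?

1793

RPN = Severity × Occurrence × Detection:
  Item 4: 6 × 7 × 6 = 252
  Item 5: 4 × 7 × 2 = 56
  Item 6: 8 × 5 × 5 = 200
  Item 7: 5 × 5 × 3 = 75
  Item 8: 10 × 9 × 8 = 720
  Item 9: 9 × 9 × 2 = 162
  Item 10: 8 × 8 × 6 = 384
RPN > 58: Item 4 (252), Item 6 (200), Item 7 (75), Item 8 (720), Item 9 (162), Item 10 (384).
Sum: 252 + 200 + 75 + 720 + 162 + 384 = 1793.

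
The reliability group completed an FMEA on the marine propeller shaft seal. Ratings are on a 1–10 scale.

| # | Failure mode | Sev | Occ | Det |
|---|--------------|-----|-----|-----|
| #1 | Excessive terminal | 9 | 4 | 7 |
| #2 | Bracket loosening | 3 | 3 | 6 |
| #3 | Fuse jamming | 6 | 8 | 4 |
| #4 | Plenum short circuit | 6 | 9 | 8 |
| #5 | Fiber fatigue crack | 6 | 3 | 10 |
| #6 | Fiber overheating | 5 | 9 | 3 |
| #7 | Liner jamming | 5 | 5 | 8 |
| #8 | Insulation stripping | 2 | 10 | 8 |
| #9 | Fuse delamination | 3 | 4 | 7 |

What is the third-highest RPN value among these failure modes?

200

RPN = Severity × Occurrence × Detection:
  #1: 9 × 4 × 7 = 252
  #2: 3 × 3 × 6 = 54
  #3: 6 × 8 × 4 = 192
  #4: 6 × 9 × 8 = 432
  #5: 6 × 3 × 10 = 180
  #6: 5 × 9 × 3 = 135
  #7: 5 × 5 × 8 = 200
  #8: 2 × 10 × 8 = 160
  #9: 3 × 4 × 7 = 84
Sorted descending: 432, 252, 200, 192, 180, 160, 135, 84, 54.
The third-highest RPN is 200 (#7).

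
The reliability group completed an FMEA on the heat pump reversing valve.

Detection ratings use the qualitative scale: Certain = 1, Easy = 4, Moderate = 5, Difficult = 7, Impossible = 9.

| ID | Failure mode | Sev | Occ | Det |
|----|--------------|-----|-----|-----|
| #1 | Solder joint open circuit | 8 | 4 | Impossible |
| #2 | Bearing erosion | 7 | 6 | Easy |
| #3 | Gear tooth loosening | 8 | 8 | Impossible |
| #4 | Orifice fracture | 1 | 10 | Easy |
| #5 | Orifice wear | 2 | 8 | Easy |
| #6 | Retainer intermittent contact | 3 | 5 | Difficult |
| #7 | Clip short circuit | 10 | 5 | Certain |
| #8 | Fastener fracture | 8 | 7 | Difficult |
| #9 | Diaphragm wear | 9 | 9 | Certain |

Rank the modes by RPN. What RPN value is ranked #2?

RPN = Severity × Occurrence × Detection:
  #1: 8 × 4 × 9 = 288
  #2: 7 × 6 × 4 = 168
  #3: 8 × 8 × 9 = 576
  #4: 1 × 10 × 4 = 40
  #5: 2 × 8 × 4 = 64
  #6: 3 × 5 × 7 = 105
  #7: 10 × 5 × 1 = 50
  #8: 8 × 7 × 7 = 392
  #9: 9 × 9 × 1 = 81
Sorted descending: 576, 392, 288, 168, 105, 81, 64, 50, 40.
The second-highest RPN is 392 (#8).

392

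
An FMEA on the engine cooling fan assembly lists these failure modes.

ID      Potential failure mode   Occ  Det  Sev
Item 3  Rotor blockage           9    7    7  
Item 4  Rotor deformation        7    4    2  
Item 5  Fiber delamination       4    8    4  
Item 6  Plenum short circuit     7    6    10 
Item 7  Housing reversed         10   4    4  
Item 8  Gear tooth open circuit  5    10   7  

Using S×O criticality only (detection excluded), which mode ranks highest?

Item 6

Criticality = Severity × Occurrence:
  Item 3: 7 × 9 = 63
  Item 4: 2 × 7 = 14
  Item 5: 4 × 4 = 16
  Item 6: 10 × 7 = 70
  Item 7: 4 × 10 = 40
  Item 8: 7 × 5 = 35
Highest criticality is 70 → Item 6.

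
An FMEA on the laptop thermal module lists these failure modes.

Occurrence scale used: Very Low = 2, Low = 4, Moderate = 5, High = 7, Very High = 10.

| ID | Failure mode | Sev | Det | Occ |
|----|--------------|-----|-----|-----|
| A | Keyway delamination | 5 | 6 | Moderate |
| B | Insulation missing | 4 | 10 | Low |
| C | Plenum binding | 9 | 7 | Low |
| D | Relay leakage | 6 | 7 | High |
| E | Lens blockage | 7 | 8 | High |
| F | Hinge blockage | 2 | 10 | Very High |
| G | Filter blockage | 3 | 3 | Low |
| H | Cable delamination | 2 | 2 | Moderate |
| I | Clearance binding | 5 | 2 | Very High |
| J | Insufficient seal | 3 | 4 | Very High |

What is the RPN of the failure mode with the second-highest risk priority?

294

RPN = Severity × Occurrence × Detection:
  A: 5 × 5 × 6 = 150
  B: 4 × 4 × 10 = 160
  C: 9 × 4 × 7 = 252
  D: 6 × 7 × 7 = 294
  E: 7 × 7 × 8 = 392
  F: 2 × 10 × 10 = 200
  G: 3 × 4 × 3 = 36
  H: 2 × 5 × 2 = 20
  I: 5 × 10 × 2 = 100
  J: 3 × 10 × 4 = 120
Sorted descending: 392, 294, 252, 200, 160, 150, 120, 100, 36, 20.
The second-highest RPN is 294 (D).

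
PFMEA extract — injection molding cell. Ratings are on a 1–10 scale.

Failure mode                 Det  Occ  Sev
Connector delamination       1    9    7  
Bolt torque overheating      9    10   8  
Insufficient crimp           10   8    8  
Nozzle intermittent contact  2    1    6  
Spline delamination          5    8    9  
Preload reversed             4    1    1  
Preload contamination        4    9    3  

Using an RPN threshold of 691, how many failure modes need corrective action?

1

RPN = Severity × Occurrence × Detection:
  Connector delamination: 7 × 9 × 1 = 63
  Bolt torque overheating: 8 × 10 × 9 = 720
  Insufficient crimp: 8 × 8 × 10 = 640
  Nozzle intermittent contact: 6 × 1 × 2 = 12
  Spline delamination: 9 × 8 × 5 = 360
  Preload reversed: 1 × 1 × 4 = 4
  Preload contamination: 3 × 9 × 4 = 108
Modes with RPN ≥ 691: Bolt torque overheating (720) → 1.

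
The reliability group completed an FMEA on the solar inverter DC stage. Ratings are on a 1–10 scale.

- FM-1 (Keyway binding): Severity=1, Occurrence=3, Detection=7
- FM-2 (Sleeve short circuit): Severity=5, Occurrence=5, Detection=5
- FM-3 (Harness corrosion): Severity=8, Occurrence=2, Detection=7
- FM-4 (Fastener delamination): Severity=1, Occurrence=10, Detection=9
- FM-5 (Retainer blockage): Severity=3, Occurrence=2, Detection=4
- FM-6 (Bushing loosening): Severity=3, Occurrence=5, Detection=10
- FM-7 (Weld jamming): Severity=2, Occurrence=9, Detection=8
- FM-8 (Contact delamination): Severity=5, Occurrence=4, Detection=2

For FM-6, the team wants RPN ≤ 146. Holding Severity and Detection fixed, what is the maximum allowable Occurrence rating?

4

FM-6: S=3, O=5, D=10 → current RPN = 150.
Fixed product = 30. Need 30 × O ≤ 146, so O ≤ 146/30 = 4.87.
Maximum integer Occurrence rating = 4 (gives RPN 120; O=5 would give 150 > 146).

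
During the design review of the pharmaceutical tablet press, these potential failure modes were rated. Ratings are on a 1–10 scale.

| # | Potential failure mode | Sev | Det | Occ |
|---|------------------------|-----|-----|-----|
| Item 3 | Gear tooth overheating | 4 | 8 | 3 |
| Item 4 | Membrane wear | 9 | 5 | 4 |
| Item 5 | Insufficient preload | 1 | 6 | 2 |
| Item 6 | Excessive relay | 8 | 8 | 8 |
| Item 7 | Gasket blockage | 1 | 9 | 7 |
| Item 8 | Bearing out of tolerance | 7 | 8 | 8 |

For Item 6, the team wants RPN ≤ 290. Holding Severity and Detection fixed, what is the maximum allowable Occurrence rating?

4

Item 6: S=8, O=8, D=8 → current RPN = 512.
Fixed product = 64. Need 64 × O ≤ 290, so O ≤ 290/64 = 4.53.
Maximum integer Occurrence rating = 4 (gives RPN 256; O=5 would give 320 > 290).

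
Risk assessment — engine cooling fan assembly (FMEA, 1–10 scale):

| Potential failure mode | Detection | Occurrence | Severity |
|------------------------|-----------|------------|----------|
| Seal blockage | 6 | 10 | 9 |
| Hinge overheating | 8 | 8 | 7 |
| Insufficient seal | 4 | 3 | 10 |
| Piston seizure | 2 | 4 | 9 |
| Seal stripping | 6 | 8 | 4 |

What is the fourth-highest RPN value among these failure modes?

120

RPN = Severity × Occurrence × Detection:
  Seal blockage: 9 × 10 × 6 = 540
  Hinge overheating: 7 × 8 × 8 = 448
  Insufficient seal: 10 × 3 × 4 = 120
  Piston seizure: 9 × 4 × 2 = 72
  Seal stripping: 4 × 8 × 6 = 192
Sorted descending: 540, 448, 192, 120, 72.
The fourth-highest RPN is 120 (Insufficient seal).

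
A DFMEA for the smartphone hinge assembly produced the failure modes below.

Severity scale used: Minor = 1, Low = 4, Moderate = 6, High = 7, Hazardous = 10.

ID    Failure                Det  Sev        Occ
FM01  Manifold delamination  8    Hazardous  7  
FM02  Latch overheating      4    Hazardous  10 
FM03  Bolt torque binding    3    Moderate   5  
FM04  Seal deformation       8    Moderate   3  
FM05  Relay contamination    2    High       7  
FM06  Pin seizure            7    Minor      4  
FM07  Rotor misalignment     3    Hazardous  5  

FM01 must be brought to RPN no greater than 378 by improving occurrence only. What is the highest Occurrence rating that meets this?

4

FM01: S=10, O=7, D=8 → current RPN = 560.
Fixed product = 80. Need 80 × O ≤ 378, so O ≤ 378/80 = 4.72.
Maximum integer Occurrence rating = 4 (gives RPN 320; O=5 would give 400 > 378).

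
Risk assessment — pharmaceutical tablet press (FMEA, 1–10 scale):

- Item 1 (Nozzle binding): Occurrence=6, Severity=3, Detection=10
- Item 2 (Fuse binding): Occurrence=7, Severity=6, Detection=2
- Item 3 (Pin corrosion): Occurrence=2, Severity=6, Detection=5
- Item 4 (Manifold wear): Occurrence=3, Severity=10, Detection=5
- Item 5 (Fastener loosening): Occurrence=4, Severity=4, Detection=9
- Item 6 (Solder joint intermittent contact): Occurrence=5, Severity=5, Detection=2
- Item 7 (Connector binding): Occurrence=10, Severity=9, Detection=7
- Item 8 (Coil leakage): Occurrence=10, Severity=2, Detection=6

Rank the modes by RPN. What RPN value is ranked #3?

RPN = Severity × Occurrence × Detection:
  Item 1: 3 × 6 × 10 = 180
  Item 2: 6 × 7 × 2 = 84
  Item 3: 6 × 2 × 5 = 60
  Item 4: 10 × 3 × 5 = 150
  Item 5: 4 × 4 × 9 = 144
  Item 6: 5 × 5 × 2 = 50
  Item 7: 9 × 10 × 7 = 630
  Item 8: 2 × 10 × 6 = 120
Sorted descending: 630, 180, 150, 144, 120, 84, 60, 50.
The third-highest RPN is 150 (Item 4).

150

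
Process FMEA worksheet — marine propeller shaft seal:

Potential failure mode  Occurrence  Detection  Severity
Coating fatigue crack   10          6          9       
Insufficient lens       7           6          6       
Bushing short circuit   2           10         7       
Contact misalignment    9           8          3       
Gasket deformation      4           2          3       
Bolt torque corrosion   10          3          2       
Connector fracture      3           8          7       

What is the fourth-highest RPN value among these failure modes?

168

RPN = Severity × Occurrence × Detection:
  Coating fatigue crack: 9 × 10 × 6 = 540
  Insufficient lens: 6 × 7 × 6 = 252
  Bushing short circuit: 7 × 2 × 10 = 140
  Contact misalignment: 3 × 9 × 8 = 216
  Gasket deformation: 3 × 4 × 2 = 24
  Bolt torque corrosion: 2 × 10 × 3 = 60
  Connector fracture: 7 × 3 × 8 = 168
Sorted descending: 540, 252, 216, 168, 140, 60, 24.
The fourth-highest RPN is 168 (Connector fracture).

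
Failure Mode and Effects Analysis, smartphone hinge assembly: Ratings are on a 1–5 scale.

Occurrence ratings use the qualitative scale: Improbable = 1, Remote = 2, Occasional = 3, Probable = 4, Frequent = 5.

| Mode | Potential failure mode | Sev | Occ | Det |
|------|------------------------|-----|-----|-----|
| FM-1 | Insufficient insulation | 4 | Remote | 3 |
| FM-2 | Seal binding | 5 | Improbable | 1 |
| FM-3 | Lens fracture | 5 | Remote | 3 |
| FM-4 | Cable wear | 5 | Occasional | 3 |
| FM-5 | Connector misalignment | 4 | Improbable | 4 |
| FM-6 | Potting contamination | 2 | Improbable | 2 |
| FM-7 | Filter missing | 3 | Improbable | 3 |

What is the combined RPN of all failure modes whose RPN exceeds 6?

124

RPN = Severity × Occurrence × Detection:
  FM-1: 4 × 2 × 3 = 24
  FM-2: 5 × 1 × 1 = 5
  FM-3: 5 × 2 × 3 = 30
  FM-4: 5 × 3 × 3 = 45
  FM-5: 4 × 1 × 4 = 16
  FM-6: 2 × 1 × 2 = 4
  FM-7: 3 × 1 × 3 = 9
RPN > 6: FM-1 (24), FM-3 (30), FM-4 (45), FM-5 (16), FM-7 (9).
Sum: 24 + 30 + 45 + 16 + 9 = 124.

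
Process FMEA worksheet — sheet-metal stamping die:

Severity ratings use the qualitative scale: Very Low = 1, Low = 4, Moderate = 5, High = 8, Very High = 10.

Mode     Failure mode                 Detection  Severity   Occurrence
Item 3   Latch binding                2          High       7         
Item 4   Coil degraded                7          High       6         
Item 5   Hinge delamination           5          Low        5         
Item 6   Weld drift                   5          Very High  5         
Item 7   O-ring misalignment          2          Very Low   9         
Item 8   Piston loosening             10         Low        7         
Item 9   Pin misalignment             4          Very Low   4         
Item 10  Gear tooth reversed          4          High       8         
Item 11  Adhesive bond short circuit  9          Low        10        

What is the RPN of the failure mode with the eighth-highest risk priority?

RPN = Severity × Occurrence × Detection:
  Item 3: 8 × 7 × 2 = 112
  Item 4: 8 × 6 × 7 = 336
  Item 5: 4 × 5 × 5 = 100
  Item 6: 10 × 5 × 5 = 250
  Item 7: 1 × 9 × 2 = 18
  Item 8: 4 × 7 × 10 = 280
  Item 9: 1 × 4 × 4 = 16
  Item 10: 8 × 8 × 4 = 256
  Item 11: 4 × 10 × 9 = 360
Sorted descending: 360, 336, 280, 256, 250, 112, 100, 18, 16.
The eighth-highest RPN is 18 (Item 7).

18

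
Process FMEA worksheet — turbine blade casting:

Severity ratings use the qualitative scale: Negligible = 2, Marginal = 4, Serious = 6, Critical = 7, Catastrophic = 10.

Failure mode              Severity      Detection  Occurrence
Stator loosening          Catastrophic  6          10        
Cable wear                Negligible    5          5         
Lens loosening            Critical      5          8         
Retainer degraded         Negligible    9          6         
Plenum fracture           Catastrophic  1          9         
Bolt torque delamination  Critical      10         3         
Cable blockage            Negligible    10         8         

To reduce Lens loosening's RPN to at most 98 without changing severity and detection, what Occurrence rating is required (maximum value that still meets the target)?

Lens loosening: S=7, O=8, D=5 → current RPN = 280.
Fixed product = 35. Need 35 × O ≤ 98, so O ≤ 98/35 = 2.80.
Maximum integer Occurrence rating = 2 (gives RPN 70; O=3 would give 105 > 98).

2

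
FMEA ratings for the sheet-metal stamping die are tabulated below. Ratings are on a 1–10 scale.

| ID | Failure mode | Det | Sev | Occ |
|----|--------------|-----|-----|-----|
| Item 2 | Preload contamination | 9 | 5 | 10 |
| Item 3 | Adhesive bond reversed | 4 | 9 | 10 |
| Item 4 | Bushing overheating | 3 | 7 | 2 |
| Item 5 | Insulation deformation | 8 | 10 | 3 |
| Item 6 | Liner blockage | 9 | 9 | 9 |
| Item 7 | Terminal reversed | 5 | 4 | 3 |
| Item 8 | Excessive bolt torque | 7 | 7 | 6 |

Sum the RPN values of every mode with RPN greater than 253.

1833

RPN = Severity × Occurrence × Detection:
  Item 2: 5 × 10 × 9 = 450
  Item 3: 9 × 10 × 4 = 360
  Item 4: 7 × 2 × 3 = 42
  Item 5: 10 × 3 × 8 = 240
  Item 6: 9 × 9 × 9 = 729
  Item 7: 4 × 3 × 5 = 60
  Item 8: 7 × 6 × 7 = 294
RPN > 253: Item 2 (450), Item 3 (360), Item 6 (729), Item 8 (294).
Sum: 450 + 360 + 729 + 294 = 1833.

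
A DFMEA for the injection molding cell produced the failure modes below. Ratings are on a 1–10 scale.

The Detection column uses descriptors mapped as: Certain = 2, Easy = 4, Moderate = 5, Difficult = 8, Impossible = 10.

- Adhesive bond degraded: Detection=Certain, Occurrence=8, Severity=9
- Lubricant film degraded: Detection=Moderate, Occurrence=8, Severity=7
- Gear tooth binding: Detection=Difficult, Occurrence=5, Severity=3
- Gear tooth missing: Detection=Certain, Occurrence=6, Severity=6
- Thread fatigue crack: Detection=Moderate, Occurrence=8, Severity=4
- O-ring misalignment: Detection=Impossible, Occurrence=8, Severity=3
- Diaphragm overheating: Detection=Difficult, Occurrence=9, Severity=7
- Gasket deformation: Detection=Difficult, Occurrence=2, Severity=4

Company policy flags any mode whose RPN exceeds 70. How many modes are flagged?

RPN = Severity × Occurrence × Detection:
  Adhesive bond degraded: 9 × 8 × 2 = 144
  Lubricant film degraded: 7 × 8 × 5 = 280
  Gear tooth binding: 3 × 5 × 8 = 120
  Gear tooth missing: 6 × 6 × 2 = 72
  Thread fatigue crack: 4 × 8 × 5 = 160
  O-ring misalignment: 3 × 8 × 10 = 240
  Diaphragm overheating: 7 × 9 × 8 = 504
  Gasket deformation: 4 × 2 × 8 = 64
Modes with RPN > 70: Adhesive bond degraded (144), Lubricant film degraded (280), Gear tooth binding (120), Gear tooth missing (72), Thread fatigue crack (160), O-ring misalignment (240), Diaphragm overheating (504) → 7.

7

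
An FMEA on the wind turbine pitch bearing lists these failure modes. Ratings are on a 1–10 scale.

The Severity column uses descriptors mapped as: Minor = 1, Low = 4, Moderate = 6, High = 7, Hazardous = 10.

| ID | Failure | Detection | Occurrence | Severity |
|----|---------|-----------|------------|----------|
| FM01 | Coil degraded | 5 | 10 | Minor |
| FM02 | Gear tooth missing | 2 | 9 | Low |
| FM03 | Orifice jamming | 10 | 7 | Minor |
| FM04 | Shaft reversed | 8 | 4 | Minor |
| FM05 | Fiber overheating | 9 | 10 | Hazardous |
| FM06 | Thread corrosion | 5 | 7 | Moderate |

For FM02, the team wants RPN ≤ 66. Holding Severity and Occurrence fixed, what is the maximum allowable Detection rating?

FM02: S=4, O=9, D=2 → current RPN = 72.
Fixed product = 36. Need 36 × D ≤ 66, so D ≤ 66/36 = 1.83.
Maximum integer Detection rating = 1 (gives RPN 36; D=2 would give 72 > 66).

1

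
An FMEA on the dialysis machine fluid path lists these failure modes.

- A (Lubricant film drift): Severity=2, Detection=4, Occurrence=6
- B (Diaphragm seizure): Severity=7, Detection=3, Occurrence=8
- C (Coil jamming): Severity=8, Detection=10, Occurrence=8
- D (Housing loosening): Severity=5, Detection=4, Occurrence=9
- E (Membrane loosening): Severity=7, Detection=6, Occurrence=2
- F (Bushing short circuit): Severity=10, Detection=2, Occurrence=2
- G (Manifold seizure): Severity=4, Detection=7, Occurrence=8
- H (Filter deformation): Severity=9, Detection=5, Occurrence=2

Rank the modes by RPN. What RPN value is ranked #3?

RPN = Severity × Occurrence × Detection:
  A: 2 × 6 × 4 = 48
  B: 7 × 8 × 3 = 168
  C: 8 × 8 × 10 = 640
  D: 5 × 9 × 4 = 180
  E: 7 × 2 × 6 = 84
  F: 10 × 2 × 2 = 40
  G: 4 × 8 × 7 = 224
  H: 9 × 2 × 5 = 90
Sorted descending: 640, 224, 180, 168, 90, 84, 48, 40.
The third-highest RPN is 180 (D).

180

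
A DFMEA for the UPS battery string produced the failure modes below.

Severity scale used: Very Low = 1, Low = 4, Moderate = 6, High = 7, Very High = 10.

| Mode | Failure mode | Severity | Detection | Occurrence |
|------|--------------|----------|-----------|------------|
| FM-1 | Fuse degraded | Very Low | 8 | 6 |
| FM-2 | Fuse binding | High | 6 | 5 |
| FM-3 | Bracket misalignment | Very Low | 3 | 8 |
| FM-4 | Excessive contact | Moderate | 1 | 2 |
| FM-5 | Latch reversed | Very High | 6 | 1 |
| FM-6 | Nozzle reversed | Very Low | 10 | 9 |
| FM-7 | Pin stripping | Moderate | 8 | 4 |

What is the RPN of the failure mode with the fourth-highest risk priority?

60

RPN = Severity × Occurrence × Detection:
  FM-1: 1 × 6 × 8 = 48
  FM-2: 7 × 5 × 6 = 210
  FM-3: 1 × 8 × 3 = 24
  FM-4: 6 × 2 × 1 = 12
  FM-5: 10 × 1 × 6 = 60
  FM-6: 1 × 9 × 10 = 90
  FM-7: 6 × 4 × 8 = 192
Sorted descending: 210, 192, 90, 60, 48, 24, 12.
The fourth-highest RPN is 60 (FM-5).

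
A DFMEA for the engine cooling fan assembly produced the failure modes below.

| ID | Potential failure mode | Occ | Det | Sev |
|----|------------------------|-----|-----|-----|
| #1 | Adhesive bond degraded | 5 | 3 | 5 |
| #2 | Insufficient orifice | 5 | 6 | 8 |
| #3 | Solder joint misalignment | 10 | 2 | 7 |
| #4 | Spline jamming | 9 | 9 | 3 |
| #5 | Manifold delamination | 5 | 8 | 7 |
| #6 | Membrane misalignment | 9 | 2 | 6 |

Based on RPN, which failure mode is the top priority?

RPN = Severity × Occurrence × Detection:
  #1: 5 × 5 × 3 = 75
  #2: 8 × 5 × 6 = 240
  #3: 7 × 10 × 2 = 140
  #4: 3 × 9 × 9 = 243
  #5: 7 × 5 × 8 = 280
  #6: 6 × 9 × 2 = 108
Highest RPN is 280 → #5.

#5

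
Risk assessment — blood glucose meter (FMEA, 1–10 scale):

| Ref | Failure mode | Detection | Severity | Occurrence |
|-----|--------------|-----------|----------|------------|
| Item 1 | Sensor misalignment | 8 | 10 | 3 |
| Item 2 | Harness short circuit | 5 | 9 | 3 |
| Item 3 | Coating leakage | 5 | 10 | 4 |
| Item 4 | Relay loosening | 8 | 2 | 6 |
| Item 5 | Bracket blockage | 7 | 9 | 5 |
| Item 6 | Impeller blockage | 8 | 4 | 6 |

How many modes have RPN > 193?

3

RPN = Severity × Occurrence × Detection:
  Item 1: 10 × 3 × 8 = 240
  Item 2: 9 × 3 × 5 = 135
  Item 3: 10 × 4 × 5 = 200
  Item 4: 2 × 6 × 8 = 96
  Item 5: 9 × 5 × 7 = 315
  Item 6: 4 × 6 × 8 = 192
Modes with RPN > 193: Item 1 (240), Item 3 (200), Item 5 (315) → 3.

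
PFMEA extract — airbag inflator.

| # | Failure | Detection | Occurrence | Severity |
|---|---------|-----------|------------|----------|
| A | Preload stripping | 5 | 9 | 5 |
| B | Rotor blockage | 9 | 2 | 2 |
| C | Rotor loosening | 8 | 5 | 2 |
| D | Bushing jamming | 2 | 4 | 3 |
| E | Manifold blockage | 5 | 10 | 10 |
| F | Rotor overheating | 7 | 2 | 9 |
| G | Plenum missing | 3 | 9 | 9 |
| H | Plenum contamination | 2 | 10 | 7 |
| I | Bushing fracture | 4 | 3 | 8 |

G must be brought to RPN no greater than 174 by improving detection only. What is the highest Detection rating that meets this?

G: S=9, O=9, D=3 → current RPN = 243.
Fixed product = 81. Need 81 × D ≤ 174, so D ≤ 174/81 = 2.15.
Maximum integer Detection rating = 2 (gives RPN 162; D=3 would give 243 > 174).

2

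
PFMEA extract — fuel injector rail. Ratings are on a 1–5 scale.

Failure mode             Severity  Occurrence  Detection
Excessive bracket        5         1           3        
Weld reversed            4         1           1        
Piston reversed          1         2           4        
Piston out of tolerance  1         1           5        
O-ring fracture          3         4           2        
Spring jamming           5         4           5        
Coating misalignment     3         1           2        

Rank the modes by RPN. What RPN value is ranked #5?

6

RPN = Severity × Occurrence × Detection:
  Excessive bracket: 5 × 1 × 3 = 15
  Weld reversed: 4 × 1 × 1 = 4
  Piston reversed: 1 × 2 × 4 = 8
  Piston out of tolerance: 1 × 1 × 5 = 5
  O-ring fracture: 3 × 4 × 2 = 24
  Spring jamming: 5 × 4 × 5 = 100
  Coating misalignment: 3 × 1 × 2 = 6
Sorted descending: 100, 24, 15, 8, 6, 5, 4.
The fifth-highest RPN is 6 (Coating misalignment).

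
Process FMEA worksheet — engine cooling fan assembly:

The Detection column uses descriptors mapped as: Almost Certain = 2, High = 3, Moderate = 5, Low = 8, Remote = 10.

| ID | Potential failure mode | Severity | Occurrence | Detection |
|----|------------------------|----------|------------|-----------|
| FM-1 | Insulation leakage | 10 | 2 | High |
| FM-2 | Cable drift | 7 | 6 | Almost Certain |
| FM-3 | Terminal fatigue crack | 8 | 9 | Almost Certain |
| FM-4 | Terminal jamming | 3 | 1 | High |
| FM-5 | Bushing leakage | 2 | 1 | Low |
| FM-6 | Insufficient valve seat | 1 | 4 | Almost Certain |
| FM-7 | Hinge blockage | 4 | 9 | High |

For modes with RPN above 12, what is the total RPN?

RPN = Severity × Occurrence × Detection:
  FM-1: 10 × 2 × 3 = 60
  FM-2: 7 × 6 × 2 = 84
  FM-3: 8 × 9 × 2 = 144
  FM-4: 3 × 1 × 3 = 9
  FM-5: 2 × 1 × 8 = 16
  FM-6: 1 × 4 × 2 = 8
  FM-7: 4 × 9 × 3 = 108
RPN > 12: FM-1 (60), FM-2 (84), FM-3 (144), FM-5 (16), FM-7 (108).
Sum: 60 + 84 + 144 + 16 + 108 = 412.

412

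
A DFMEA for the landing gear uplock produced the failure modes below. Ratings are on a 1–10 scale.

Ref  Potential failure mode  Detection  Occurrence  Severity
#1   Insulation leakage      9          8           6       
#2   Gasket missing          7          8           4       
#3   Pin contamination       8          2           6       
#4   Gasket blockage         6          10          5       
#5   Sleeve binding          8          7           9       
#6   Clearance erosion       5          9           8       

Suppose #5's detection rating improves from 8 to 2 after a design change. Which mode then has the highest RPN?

RPN = Severity × Occurrence × Detection:
  #1: 6 × 8 × 9 = 432
  #2: 4 × 8 × 7 = 224
  #3: 6 × 2 × 8 = 96
  #4: 5 × 10 × 6 = 300
  #5: 9 × 7 × 8 = 504
  #6: 8 × 9 × 5 = 360
After action: #5 → 9 × 7 × 2 = 126.
Revised RPNs: #1=432, #6=360, #4=300, #2=224, #5=126, #3=96.
Highest is now #1 (432).

#1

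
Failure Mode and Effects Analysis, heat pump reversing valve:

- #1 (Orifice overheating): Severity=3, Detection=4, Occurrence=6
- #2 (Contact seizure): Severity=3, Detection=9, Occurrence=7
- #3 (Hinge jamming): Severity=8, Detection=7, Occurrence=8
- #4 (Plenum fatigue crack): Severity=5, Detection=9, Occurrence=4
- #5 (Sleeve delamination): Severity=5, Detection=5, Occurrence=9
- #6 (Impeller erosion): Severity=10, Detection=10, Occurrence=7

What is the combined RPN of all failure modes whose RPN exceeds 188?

RPN = Severity × Occurrence × Detection:
  #1: 3 × 6 × 4 = 72
  #2: 3 × 7 × 9 = 189
  #3: 8 × 8 × 7 = 448
  #4: 5 × 4 × 9 = 180
  #5: 5 × 9 × 5 = 225
  #6: 10 × 7 × 10 = 700
RPN > 188: #2 (189), #3 (448), #5 (225), #6 (700).
Sum: 189 + 448 + 225 + 700 = 1562.

1562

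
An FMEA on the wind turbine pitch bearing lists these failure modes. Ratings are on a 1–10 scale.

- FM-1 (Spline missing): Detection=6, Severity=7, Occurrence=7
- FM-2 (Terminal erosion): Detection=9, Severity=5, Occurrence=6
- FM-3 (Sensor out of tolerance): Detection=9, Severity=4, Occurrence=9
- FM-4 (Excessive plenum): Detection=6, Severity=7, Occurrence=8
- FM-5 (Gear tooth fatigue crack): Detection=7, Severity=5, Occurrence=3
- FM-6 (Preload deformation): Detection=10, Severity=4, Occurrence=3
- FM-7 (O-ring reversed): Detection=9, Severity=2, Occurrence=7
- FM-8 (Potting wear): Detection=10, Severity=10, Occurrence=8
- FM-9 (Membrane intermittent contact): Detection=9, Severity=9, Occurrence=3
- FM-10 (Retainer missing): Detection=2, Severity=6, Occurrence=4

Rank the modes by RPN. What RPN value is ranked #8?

RPN = Severity × Occurrence × Detection:
  FM-1: 7 × 7 × 6 = 294
  FM-2: 5 × 6 × 9 = 270
  FM-3: 4 × 9 × 9 = 324
  FM-4: 7 × 8 × 6 = 336
  FM-5: 5 × 3 × 7 = 105
  FM-6: 4 × 3 × 10 = 120
  FM-7: 2 × 7 × 9 = 126
  FM-8: 10 × 8 × 10 = 800
  FM-9: 9 × 3 × 9 = 243
  FM-10: 6 × 4 × 2 = 48
Sorted descending: 800, 336, 324, 294, 270, 243, 126, 120, 105, 48.
The eighth-highest RPN is 120 (FM-6).

120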